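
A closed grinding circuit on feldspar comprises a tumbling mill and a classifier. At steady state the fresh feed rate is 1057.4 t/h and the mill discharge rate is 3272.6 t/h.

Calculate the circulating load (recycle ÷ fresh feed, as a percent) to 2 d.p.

Mill node: discharge = fresh + recycle.
R = M − F = 3272.6 − 1057.4 = 2215.2 t/h
CL = 100·R/F = 100·2215.2/1057.4 = 209.49 %

CL = 209.49 %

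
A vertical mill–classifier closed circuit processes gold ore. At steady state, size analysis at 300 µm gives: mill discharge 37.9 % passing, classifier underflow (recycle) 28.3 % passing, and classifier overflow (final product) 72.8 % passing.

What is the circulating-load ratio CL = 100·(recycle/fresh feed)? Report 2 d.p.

CL = 363.54 %

Classifier node, passing 300 µm:
(1+r)·d = r·u + o ⇒ r = (o−d)/(d−u)
r = (72.8 − 37.9)/(37.9 − 28.3) = 34.9/9.6 = 3.6354
CL = 100·r = 363.54 %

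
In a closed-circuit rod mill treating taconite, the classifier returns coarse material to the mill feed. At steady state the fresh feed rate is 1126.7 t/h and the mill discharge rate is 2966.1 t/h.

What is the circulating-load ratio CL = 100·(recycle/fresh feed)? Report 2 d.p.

CL = 163.26 %

Mill node: discharge = fresh + recycle.
R = M − F = 2966.1 − 1126.7 = 1839.4 t/h
CL = 100·R/F = 100·1839.4/1126.7 = 163.26 %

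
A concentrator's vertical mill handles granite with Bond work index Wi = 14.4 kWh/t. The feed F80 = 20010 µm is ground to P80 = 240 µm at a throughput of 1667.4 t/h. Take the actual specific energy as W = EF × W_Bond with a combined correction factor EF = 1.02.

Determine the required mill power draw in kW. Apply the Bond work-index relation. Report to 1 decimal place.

P = 14077.4 kW

W = 10·Wi·(P80^(-½) − F80^(-½))
W = 10·14.4·(1/√240 − 1/√20010) = 10·14.4·(0.057480) = 8.2772 kWh/t
Apply correction: 8.2772 × 1.02 = 8.4427 kWh/t
P_mill = W·ṁ = 8.4427·1667.4 = 14077.4 kW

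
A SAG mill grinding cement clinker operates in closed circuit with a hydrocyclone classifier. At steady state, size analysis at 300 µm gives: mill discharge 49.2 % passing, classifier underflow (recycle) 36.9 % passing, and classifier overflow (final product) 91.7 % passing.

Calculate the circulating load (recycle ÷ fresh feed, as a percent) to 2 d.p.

CL = 345.53 %

Balance %-passing 300 µm (r = R/F):
Fd + Rd = Ru + Fo ⇒ R/F = (o−d)/(d−u)
r = (91.7 − 49.2)/(49.2 − 36.9) = 42.5/12.3 = 3.4553
CL = 100·r = 345.53 %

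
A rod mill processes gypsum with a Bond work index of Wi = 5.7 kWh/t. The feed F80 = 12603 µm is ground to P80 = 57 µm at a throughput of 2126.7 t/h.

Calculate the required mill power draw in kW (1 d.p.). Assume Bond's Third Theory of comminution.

P = 14976.4 kW

W = 10 Wi (1/√P80 − 1/√F80)  [Bond]
W = 10·5.7·(1/√57 − 1/√12603) = 10·5.7·(0.123546) = 7.0421 kWh/t
Power = W × throughput = 7.0421 kWh/t × 2126.7 t/h = 14976.4 kW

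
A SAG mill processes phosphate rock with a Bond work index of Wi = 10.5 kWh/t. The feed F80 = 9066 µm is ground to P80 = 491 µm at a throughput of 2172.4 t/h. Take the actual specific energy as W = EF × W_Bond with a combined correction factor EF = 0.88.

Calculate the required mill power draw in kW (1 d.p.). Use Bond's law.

P = 6950.6 kW

W = 10 Wi (P80^-0.5 − F80^-0.5)
W = 10·10.5·(1/√491 − 1/√9066) = 10·10.5·(0.034627) = 3.6358 kWh/t
Apply correction: 3.6358 × 0.88 = 3.1995 kWh/t
P_mill = W·ṁ = 3.1995·2172.4 = 6950.6 kW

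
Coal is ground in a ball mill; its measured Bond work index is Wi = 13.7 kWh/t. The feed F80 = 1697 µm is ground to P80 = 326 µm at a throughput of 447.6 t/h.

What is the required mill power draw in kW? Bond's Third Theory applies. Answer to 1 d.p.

W = 10 Wi (1/√P80 − 1/√F80)  [Bond]
W = 10·13.7·(1/√326 − 1/√1697) = 10·13.7·(0.031110) = 4.2621 kWh/t
Power = W × throughput = 4.2621 kWh/t × 447.6 t/h = 1907.7 kW

P = 1907.7 kW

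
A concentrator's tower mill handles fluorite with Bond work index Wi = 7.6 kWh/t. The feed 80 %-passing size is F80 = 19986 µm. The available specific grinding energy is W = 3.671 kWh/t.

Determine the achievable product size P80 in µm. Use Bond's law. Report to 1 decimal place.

Bond:  W = 10 Wi (1/√P − 1/√F)
P80^(−½) = W/(10 Wi) + F80^(−½)
  = 3.6710/(10·7.6) + 1/√19986 = 0.048303 + 0.007074 = 0.055376
P80 = (1/0.055376)² = 18.0583² = 326.10 µm

P80 = 326.1 µm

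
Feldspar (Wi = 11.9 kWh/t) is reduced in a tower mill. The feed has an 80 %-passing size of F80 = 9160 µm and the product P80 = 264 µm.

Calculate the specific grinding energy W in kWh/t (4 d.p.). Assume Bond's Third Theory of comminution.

W = 6.0806 kWh/t

W = 10·Wi·[P80^(−½) − F80^(−½)]
1/√264 = 0.061546;  1/√9160 = 0.010448
W = 10·11.9·(0.061546 − 0.010448) = 6.0806 kWh/t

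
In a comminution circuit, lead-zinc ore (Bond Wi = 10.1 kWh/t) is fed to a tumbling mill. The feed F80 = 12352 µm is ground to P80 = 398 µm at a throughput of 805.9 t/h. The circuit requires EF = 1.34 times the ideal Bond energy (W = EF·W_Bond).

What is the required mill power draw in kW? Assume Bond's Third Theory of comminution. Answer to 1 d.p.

W = 10·Wi·[P80^(−½) − F80^(−½)]
W = 10·10.1·(1/√398 − 1/√12352) = 10·10.1·(0.041128) = 4.1539 kWh/t
Corrected W = EF·W_Bond = 1.34·4.1539 = 5.5662 kWh/t
P_mill = W·ṁ = 5.5662·805.9 = 4485.8 kW

P = 4485.8 kW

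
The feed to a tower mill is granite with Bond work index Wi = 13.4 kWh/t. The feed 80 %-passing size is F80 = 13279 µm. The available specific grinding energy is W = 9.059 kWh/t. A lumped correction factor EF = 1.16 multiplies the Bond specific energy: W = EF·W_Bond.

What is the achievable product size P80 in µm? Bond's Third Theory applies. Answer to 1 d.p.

Bond:  W = 10 Wi (1/√P − 1/√F)
W_Bond = W / EF = 9.059 / 1.16 = 7.8095 kWh/t
⇒ 1/√P80 = W_Bond/(10·Wi) + 1/√F80
  = 7.8095/(10·13.4) + 1/√13279 = 0.058280 + 0.008678 = 0.066958
P80 = (1/0.066958)² = 14.9348² = 223.05 µm

P80 = 223.0 µm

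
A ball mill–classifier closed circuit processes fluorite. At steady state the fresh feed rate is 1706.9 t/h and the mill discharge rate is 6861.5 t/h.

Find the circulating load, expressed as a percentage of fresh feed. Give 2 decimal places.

Mill node: discharge = fresh + recycle.
R = M − F = 6861.5 − 1706.9 = 5154.6 t/h
CL = 100·R/F = 100·5154.6/1706.9 = 301.99 %

CL = 301.99 %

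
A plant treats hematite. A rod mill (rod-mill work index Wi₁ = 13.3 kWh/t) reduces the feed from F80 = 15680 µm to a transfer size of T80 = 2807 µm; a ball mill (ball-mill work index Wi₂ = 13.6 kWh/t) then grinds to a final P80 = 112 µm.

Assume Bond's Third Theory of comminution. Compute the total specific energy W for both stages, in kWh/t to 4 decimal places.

W = 10 Wi (1/√P80 − 1/√F80)  [Bond]
Stage 1 (15680→2807 µm, Wi₁=13.3): W₁ = 10·13.3·(0.018875 − 0.007986) = 1.4482 kWh/t
Stage 2 (2807→112 µm, Wi₂=13.6): W₂ = 10·13.6·(0.094491 − 0.018875) = 10.2838 kWh/t
W = W₁ + W₂ = 1.4482 + 10.2838 = 11.7320 kWh/t

W = 11.7320 kWh/t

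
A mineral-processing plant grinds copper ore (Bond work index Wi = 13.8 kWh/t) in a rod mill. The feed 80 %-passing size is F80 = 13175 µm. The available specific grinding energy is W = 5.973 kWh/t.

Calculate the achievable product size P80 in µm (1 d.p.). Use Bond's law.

Bond:  W = 10 Wi (1/√P − 1/√F)
P80^-0.5 = F80^-0.5 + W/(10 Wi)
  = 5.9730/(10·13.8) + 1/√13175 = 0.043283 + 0.008712 = 0.051995
P80 = (1/0.051995)² = 19.2327² = 369.90 µm

P80 = 369.9 µm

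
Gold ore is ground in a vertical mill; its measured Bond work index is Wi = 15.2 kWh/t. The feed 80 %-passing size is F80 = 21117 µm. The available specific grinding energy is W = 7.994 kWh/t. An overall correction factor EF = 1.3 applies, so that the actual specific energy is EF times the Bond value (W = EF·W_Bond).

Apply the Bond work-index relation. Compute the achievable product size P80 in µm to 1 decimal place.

W = 10·Wi·[P80^(−½) − F80^(−½)]
W_Bond = W / EF = 7.994 / 1.3 = 6.1492 kWh/t
⇒ 1/√P80 = W_Bond/(10·Wi) + 1/√F80
  = 6.1492/(10·15.2) + 1/√21117 = 0.040455 + 0.006882 = 0.047337
P80 = (1/0.047337)² = 21.1251² = 446.27 µm

P80 = 446.3 µm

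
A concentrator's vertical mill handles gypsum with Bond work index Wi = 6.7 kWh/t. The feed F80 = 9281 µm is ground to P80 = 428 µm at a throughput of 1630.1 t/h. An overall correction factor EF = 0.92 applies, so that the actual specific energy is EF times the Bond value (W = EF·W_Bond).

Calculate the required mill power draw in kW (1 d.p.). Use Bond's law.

W = 10·Wi·[P80^(−½) − F80^(−½)]
W = 10·6.7·(1/√428 − 1/√9281) = 10·6.7·(0.037957) = 2.5431 kWh/t
W_actual = 0.92 × 2.5431 = 2.3397 kWh/t
Power = W × throughput = 2.3397 kWh/t × 1630.1 t/h = 3813.9 kW

P = 3813.9 kW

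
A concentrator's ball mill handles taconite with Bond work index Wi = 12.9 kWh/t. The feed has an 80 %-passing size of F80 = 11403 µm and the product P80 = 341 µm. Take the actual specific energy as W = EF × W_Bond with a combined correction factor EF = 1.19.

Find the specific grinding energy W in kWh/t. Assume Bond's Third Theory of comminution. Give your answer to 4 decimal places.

W = 10·Wi·(P80^(-½) − F80^(-½))
1/√341 = 0.054153;  1/√11403 = 0.009365
W = 10·12.9·(0.054153 − 0.009365) = 5.7777 kWh/t
With EF = 1.19: W = 5.7777·1.19 = 6.8755 kWh/t

W = 6.8755 kWh/t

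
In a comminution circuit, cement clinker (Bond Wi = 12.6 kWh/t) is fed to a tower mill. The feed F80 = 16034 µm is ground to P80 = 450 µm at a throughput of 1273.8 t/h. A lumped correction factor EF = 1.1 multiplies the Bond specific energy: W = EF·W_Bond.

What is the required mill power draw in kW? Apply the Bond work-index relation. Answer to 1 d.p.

P = 6928.3 kW

W = 10·Wi·(P80^(-½) − F80^(-½))
W = 10·12.6·(1/√450 − 1/√16034) = 10·12.6·(0.039243) = 4.9446 kWh/t
Corrected W = EF·W_Bond = 1.1·4.9446 = 5.4391 kWh/t
P_mill = W·ṁ = 5.4391·1273.8 = 6928.3 kW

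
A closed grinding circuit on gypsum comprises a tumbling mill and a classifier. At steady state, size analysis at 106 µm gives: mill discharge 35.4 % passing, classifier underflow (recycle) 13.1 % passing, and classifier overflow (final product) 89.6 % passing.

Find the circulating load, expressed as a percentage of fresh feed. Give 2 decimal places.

Balance %-passing 106 µm (r = R/F):
(1+r)·d = r·u + o ⇒ r = (o−d)/(d−u)
r = (89.6 − 35.4)/(35.4 − 13.1) = 54.2/22.3 = 2.4305
CL = 100·r = 243.05 %

CL = 243.05 %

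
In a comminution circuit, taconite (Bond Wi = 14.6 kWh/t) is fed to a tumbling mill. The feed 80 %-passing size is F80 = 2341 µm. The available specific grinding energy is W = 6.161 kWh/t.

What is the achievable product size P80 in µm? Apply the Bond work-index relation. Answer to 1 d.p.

P80 = 253.0 µm

W = 10 Wi (1/√P80 − 1/√F80)  [Bond]
P80^(−½) = W/(10 Wi) + F80^(−½)
  = 6.1610/(10·14.6) + 1/√2341 = 0.042199 + 0.020668 = 0.062867
P80 = (1/0.062867)² = 15.9067² = 253.02 µm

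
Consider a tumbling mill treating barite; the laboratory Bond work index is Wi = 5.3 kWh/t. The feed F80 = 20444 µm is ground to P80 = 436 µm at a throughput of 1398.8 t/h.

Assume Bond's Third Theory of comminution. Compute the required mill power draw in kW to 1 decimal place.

W = 10 Wi / √P80 − 10 Wi / √F80
W = 10·5.3·(1/√436 − 1/√20444) = 10·5.3·(0.040897) = 2.1676 kWh/t
Mill draw = 2.1676 × 1398.8 = 3032.0 kW

P = 3032.0 kW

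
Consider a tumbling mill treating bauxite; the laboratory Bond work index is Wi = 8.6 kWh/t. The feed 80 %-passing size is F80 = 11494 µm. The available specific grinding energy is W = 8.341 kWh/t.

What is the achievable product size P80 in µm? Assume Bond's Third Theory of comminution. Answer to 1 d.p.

P80 = 88.5 µm

W = 10 Wi / √P80 − 10 Wi / √F80
P80^-0.5 = F80^-0.5 + W/(10 Wi)
  = 8.3410/(10·8.6) + 1/√11494 = 0.096988 + 0.009327 = 0.106316
P80 = (1/0.106316)² = 9.4059² = 88.47 µm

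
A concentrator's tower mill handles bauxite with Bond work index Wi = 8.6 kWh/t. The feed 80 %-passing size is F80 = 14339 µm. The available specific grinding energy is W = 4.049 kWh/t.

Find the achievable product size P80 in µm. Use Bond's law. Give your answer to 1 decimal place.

P80 = 325.4 µm

W_Bond = 10·Wi·(1/√P₈₀ − 1/√F₈₀)
⇒ 1/√P80 = W/(10 Wi) + 1/√F80
  = 4.0490/(10·8.6) + 1/√14339 = 0.047081 + 0.008351 = 0.055432
P80 = (1/0.055432)² = 18.0400² = 325.44 µm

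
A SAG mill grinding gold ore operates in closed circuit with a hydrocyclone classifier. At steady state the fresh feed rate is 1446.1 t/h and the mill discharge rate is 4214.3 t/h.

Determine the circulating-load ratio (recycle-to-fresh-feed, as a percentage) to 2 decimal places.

CL = 191.43 %

Discharge = new feed + return, hence
R = M − F = 4214.3 − 1446.1 = 2768.2 t/h
CL = 100·R/F = 100·2768.2/1446.1 = 191.43 %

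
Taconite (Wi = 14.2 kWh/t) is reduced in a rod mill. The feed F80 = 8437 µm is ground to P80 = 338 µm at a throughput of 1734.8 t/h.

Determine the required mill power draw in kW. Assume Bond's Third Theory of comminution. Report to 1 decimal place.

P = 10717.3 kW

W = 10 Wi / √P80 − 10 Wi / √F80
W = 10·14.2·(1/√338 − 1/√8437) = 10·14.2·(0.043506) = 6.1778 kWh/t
P_mill = W·ṁ = 6.1778·1734.8 = 10717.3 kW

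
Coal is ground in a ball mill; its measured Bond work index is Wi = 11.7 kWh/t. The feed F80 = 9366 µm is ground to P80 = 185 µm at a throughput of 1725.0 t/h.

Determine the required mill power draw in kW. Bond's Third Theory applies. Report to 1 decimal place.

P = 12753.0 kW

W = 10·Wi·(P80^(-½) − F80^(-½))
W = 10·11.7·(1/√185 − 1/√9366) = 10·11.7·(0.063189) = 7.3931 kWh/t
P_mill = W·ṁ = 7.3931·1725.0 = 12753.0 kW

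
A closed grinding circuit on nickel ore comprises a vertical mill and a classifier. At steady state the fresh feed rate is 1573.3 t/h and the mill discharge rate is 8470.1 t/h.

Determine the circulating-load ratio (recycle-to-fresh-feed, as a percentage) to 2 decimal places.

M = F + R at steady state, so:
R = M − F = 8470.1 − 1573.3 = 6896.8 t/h
CL = 100·R/F = 100·6896.8/1573.3 = 438.37 %

CL = 438.37 %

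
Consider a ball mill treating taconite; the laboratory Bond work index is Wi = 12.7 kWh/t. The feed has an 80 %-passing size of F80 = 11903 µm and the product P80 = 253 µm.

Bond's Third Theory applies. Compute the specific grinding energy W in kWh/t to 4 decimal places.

W = 10 Wi (1/√P80 − 1/√F80)  [Bond]
1/√253 = 0.062869;  1/√11903 = 0.009166
W = 10·12.7·(0.062869 − 0.009166) = 6.8204 kWh/t

W = 6.8204 kWh/t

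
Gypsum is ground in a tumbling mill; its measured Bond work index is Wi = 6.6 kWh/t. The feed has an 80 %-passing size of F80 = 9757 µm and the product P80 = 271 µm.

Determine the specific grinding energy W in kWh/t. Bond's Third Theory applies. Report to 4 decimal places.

W = 3.3410 kWh/t

W_Bond = 10·Wi·(1/√P₈₀ − 1/√F₈₀)
1/√271 = 0.060746;  1/√9757 = 0.010124
W = 10·6.6·(0.060746 − 0.010124) = 3.3410 kWh/t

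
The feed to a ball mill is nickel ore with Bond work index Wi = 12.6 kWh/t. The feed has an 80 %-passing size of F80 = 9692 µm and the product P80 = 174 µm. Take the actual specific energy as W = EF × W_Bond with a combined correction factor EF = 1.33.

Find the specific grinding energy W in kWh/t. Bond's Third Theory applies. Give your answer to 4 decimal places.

Bond:  W = 10 Wi (1/√P − 1/√F)
1/√174 = 0.075810;  1/√9692 = 0.010158
W = 10·12.6·(0.075810 − 0.010158) = 8.2722 kWh/t
With EF = 1.33: W = 8.2722·1.33 = 11.0020 kWh/t

W = 11.0020 kWh/t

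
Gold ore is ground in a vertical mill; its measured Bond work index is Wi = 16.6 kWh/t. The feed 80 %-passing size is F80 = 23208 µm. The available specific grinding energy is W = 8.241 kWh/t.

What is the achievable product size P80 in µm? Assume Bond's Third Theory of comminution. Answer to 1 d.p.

P80 = 316.5 µm

W = 10 Wi / √P80 − 10 Wi / √F80
P80^(−½) = W/(10 Wi) + F80^(−½)
  = 8.2410/(10·16.6) + 1/√23208 = 0.049645 + 0.006564 = 0.056209
P80 = (1/0.056209)² = 17.7908² = 316.51 µm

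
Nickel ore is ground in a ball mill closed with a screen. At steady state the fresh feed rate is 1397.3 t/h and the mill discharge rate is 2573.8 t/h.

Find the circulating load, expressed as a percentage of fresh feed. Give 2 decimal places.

Steady state: M = F + R.
R = M − F = 2573.8 − 1397.3 = 1176.5 t/h
CL = 100·R/F = 100·1176.5/1397.3 = 84.20 %

CL = 84.20 %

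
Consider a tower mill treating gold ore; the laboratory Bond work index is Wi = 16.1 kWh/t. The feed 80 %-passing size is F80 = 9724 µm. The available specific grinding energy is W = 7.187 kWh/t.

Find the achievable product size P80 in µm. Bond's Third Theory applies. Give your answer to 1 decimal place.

W = 10 Wi (1/√P80 − 1/√F80)  [Bond]
P80^-0.5 = F80^-0.5 + W/(10 Wi)
  = 7.1870/(10·16.1) + 1/√9724 = 0.044640 + 0.010141 = 0.054781
P80 = (1/0.054781)² = 18.2546² = 333.23 µm

P80 = 333.2 µm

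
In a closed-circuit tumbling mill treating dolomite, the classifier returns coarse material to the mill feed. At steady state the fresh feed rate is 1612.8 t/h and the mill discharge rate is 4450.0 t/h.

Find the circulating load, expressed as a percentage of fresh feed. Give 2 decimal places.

CL = 175.92 %

Discharge = new feed + return, hence
R = M − F = 4450.0 − 1612.8 = 2837.2 t/h
CL = 100·R/F = 100·2837.2/1612.8 = 175.92 %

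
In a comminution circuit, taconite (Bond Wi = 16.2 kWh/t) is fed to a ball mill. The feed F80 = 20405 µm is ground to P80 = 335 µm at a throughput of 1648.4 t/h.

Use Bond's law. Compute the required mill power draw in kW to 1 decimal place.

W_Bond = 10·Wi·(1/√P₈₀ − 1/√F₈₀)
W = 10·16.2·(1/√335 − 1/√20405) = 10·16.2·(0.047635) = 7.7169 kWh/t
P = W·T = 7.7169·1648.4 = 12720.6 kW

P = 12720.6 kW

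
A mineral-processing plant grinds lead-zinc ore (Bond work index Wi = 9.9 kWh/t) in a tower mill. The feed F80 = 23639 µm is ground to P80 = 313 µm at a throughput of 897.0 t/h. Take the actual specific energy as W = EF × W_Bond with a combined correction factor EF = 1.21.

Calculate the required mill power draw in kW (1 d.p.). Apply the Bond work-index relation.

W = 10 Wi (1/√P80 − 1/√F80)  [Bond]
W = 10·9.9·(1/√313 − 1/√23639) = 10·9.9·(0.050019) = 4.9519 kWh/t
With EF = 1.21: W = 4.9519·1.21 = 5.9918 kWh/t
P = W·T = 5.9918·897.0 = 5374.7 kW

P = 5374.7 kW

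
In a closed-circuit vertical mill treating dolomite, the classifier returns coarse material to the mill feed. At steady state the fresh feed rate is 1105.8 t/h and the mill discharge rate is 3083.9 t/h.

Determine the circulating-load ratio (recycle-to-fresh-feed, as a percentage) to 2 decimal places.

CL = 178.88 %

Steady state: M = F + R.
R = M − F = 3083.9 − 1105.8 = 1978.1 t/h
CL = 100·R/F = 100·1978.1/1105.8 = 178.88 %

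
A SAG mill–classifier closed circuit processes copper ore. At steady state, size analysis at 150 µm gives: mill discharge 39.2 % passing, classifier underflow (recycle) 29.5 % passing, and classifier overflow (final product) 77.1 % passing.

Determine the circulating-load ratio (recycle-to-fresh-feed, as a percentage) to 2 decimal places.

Classifier node, passing 150 µm:
Fd + Rd = Ru + Fo ⇒ R/F = (o−d)/(d−u)
r = (77.1 − 39.2)/(39.2 − 29.5) = 37.9/9.7 = 3.9072
CL = 100·r = 390.72 %

CL = 390.72 %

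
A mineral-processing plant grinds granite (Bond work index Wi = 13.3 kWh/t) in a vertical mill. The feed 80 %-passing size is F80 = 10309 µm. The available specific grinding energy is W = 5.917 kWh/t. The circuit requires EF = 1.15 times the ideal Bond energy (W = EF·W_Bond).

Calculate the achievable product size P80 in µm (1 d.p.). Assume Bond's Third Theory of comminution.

W = 10·Wi·[P80^(−½) − F80^(−½)]
W_Bond = W / EF = 5.917 / 1.15 = 5.1452 kWh/t
P80^(−½) = W_Bond/(10 Wi) + F80^(−½)
  = 5.1452/(10·13.3) + 1/√10309 = 0.038686 + 0.009849 = 0.048535
P80 = (1/0.048535)² = 20.6038² = 424.51 µm

P80 = 424.5 µm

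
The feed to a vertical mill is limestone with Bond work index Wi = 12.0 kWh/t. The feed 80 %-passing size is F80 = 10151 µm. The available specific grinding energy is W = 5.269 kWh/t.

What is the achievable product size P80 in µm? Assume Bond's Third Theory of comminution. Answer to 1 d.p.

W = 10·Wi·(P80^(-½) − F80^(-½))
P80^(−½) = W/(10 Wi) + F80^(−½)
  = 5.2690/(10·12.0) + 1/√10151 = 0.043908 + 0.009925 = 0.053834
P80 = (1/0.053834)² = 18.5757² = 345.06 µm

P80 = 345.1 µm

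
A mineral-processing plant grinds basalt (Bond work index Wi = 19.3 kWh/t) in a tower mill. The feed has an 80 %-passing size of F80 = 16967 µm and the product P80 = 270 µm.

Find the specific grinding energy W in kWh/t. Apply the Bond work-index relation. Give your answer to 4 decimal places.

W = 10.2639 kWh/t

W = 10·Wi·(P80^(-½) − F80^(-½))
1/√270 = 0.060858;  1/√16967 = 0.007677
W = 10·19.3·(0.060858 − 0.007677) = 10.2639 kWh/t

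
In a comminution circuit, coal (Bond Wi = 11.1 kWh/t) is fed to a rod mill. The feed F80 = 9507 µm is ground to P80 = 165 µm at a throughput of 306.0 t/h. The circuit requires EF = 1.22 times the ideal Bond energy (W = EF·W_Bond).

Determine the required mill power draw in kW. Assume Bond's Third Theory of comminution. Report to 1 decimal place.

P = 2801.0 kW

W = 10·Wi·(P80^(-½) − F80^(-½))
W = 10·11.1·(1/√165 − 1/√9507) = 10·11.1·(0.067594) = 7.5029 kWh/t
W_actual = 1.22 × 7.5029 = 9.1536 kWh/t
P = W·T = 9.1536·306.0 = 2801.0 kW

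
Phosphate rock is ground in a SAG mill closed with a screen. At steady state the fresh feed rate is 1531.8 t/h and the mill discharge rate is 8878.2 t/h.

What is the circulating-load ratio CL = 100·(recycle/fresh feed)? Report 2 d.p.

CL = 479.59 %

Steady state: M = F + R.
R = M − F = 8878.2 − 1531.8 = 7346.4 t/h
CL = 100·R/F = 100·7346.4/1531.8 = 479.59 %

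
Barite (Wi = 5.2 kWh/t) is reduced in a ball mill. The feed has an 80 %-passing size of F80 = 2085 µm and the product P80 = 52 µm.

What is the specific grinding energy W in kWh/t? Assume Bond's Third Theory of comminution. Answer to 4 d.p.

W = 6.0723 kWh/t

Bond: W = 10·Wi·(1/√P80 − 1/√F80)
1/√52 = 0.138675;  1/√2085 = 0.021900
W = 10·5.2·(0.138675 − 0.021900) = 6.0723 kWh/t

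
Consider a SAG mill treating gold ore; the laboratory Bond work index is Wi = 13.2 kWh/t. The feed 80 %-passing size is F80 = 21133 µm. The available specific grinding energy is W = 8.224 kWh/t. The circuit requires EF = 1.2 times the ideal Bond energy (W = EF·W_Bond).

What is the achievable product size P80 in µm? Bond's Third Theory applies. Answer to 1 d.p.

P80 = 289.3 µm

W = 10 Wi (P80^-0.5 − F80^-0.5)
W_Bond = W / EF = 8.224 / 1.2 = 6.8533 kWh/t
⇒ 1/√P80 = W_Bond/(10·Wi) + 1/√F80
  = 6.8533/(10·13.2) + 1/√21133 = 0.051919 + 0.006879 = 0.058798
P80 = (1/0.058798)² = 17.0074² = 289.25 µm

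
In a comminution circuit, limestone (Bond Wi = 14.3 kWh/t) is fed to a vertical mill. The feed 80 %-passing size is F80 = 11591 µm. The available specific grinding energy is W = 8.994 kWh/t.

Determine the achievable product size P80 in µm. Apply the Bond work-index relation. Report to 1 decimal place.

Bond:  W = 10 Wi (1/√P − 1/√F)
P80^-0.5 = F80^-0.5 + W/(10 Wi)
  = 8.9940/(10·14.3) + 1/√11591 = 0.062895 + 0.009288 = 0.072183
P80 = (1/0.072183)² = 13.8536² = 191.92 µm

P80 = 191.9 µm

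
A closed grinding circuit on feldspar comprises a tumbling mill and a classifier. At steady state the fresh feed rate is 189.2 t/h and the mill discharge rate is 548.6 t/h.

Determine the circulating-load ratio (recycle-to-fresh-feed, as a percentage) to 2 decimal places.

Discharge = new feed + return, hence
R = M − F = 548.6 − 189.2 = 359.4 t/h
CL = 100·R/F = 100·359.4/189.2 = 189.96 %

CL = 189.96 %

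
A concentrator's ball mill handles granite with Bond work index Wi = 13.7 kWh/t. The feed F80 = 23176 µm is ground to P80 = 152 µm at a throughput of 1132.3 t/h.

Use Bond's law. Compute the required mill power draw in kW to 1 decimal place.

Bond:  W = 10 Wi (1/√P − 1/√F)
W = 10·13.7·(1/√152 − 1/√23176) = 10·13.7·(0.074542) = 10.2123 kWh/t
P_mill = W·ṁ = 10.2123·1132.3 = 11563.3 kW

P = 11563.3 kW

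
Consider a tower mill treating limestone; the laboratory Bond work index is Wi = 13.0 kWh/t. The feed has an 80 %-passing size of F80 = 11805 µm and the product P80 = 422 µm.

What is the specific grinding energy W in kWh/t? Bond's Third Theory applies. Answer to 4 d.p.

W = 10 Wi (1/√P80 − 1/√F80)  [Bond]
1/√422 = 0.048679;  1/√11805 = 0.009204
W = 10·13.0·(0.048679 − 0.009204) = 5.1318 kWh/t

W = 5.1318 kWh/t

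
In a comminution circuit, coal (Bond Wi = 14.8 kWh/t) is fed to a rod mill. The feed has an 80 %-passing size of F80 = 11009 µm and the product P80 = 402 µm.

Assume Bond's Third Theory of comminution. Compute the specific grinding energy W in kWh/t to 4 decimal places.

W = 10·Wi·(P80^(-½) − F80^(-½))
1/√402 = 0.049875;  1/√11009 = 0.009531
W = 10·14.8·(0.049875 − 0.009531) = 5.9710 kWh/t

W = 5.9710 kWh/t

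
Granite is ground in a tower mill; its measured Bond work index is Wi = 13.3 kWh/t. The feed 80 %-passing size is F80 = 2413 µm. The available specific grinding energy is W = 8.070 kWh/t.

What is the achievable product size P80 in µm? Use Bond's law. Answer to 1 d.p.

W = 10·Wi·[P80^(−½) − F80^(−½)]
1/√P80 = 1/√F80 + W/(10·Wi)
  = 8.0700/(10·13.3) + 1/√2413 = 0.060677 + 0.020357 = 0.081034
P80 = (1/0.081034)² = 12.3405² = 152.29 µm

P80 = 152.3 µm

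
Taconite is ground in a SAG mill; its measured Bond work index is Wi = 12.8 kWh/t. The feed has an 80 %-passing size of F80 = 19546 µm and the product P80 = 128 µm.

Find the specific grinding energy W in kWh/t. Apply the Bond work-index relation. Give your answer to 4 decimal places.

Bond:  W = 10 Wi (1/√P − 1/√F)
1/√128 = 0.088388;  1/√19546 = 0.007153
W = 10·12.8·(0.088388 − 0.007153) = 10.3982 kWh/t

W = 10.3982 kWh/t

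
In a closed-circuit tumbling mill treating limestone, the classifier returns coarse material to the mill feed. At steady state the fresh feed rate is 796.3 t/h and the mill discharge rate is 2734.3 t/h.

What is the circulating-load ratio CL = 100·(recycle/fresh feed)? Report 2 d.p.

Mill node: discharge = fresh + recycle.
R = M − F = 2734.3 − 796.3 = 1938.0 t/h
CL = 100·R/F = 100·1938.0/796.3 = 243.38 %

CL = 243.38 %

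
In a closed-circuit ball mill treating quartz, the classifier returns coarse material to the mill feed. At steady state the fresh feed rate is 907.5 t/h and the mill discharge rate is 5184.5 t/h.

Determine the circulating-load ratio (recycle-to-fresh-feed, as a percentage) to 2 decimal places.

CL = 471.29 %

Mill node: discharge = fresh + recycle.
R = M − F = 5184.5 − 907.5 = 4277.0 t/h
CL = 100·R/F = 100·4277.0/907.5 = 471.29 %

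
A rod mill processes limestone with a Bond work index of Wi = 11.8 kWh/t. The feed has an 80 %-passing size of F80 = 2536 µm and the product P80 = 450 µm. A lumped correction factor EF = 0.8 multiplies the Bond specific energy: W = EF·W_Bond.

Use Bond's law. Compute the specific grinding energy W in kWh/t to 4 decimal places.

W_Bond = 10·Wi·(1/√P₈₀ − 1/√F₈₀)
1/√450 = 0.047140;  1/√2536 = 0.019858
W = 10·11.8·(0.047140 − 0.019858) = 3.2194 kWh/t
Apply correction: 3.2194 × 0.8 = 2.5755 kWh/t

W = 2.5755 kWh/t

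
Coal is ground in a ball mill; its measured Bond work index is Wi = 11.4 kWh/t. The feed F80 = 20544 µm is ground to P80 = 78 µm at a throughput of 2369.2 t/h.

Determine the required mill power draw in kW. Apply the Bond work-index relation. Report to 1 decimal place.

W = 10·Wi·(P80^(-½) − F80^(-½))
W = 10·11.4·(1/√78 − 1/√20544) = 10·11.4·(0.106251) = 12.1126 kWh/t
Mill draw = 12.1126 × 2369.2 = 28697.2 kW

P = 28697.2 kW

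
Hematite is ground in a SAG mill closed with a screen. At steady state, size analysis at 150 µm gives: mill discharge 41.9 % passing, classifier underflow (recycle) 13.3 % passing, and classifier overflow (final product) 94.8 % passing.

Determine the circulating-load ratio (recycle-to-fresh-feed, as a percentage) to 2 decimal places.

CL = 184.97 %

Two-product formula at 150 µm:
(1+r)d = ru + o → r = (o−d)/(d−u)
r = (94.8 − 41.9)/(41.9 − 13.3) = 52.9/28.6 = 1.8497
CL = 100·r = 184.97 %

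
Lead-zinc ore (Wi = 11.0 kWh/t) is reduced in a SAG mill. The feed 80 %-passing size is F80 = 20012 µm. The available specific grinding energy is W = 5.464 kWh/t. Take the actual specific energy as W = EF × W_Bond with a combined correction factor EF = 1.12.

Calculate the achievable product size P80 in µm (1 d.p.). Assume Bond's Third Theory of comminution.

P80 = 378.2 µm

W = 10 Wi (P80^-0.5 − F80^-0.5)
W_Bond = W / EF = 5.464 / 1.12 = 4.8786 kWh/t
P80^-0.5 = F80^-0.5 + W_Bond/(10 Wi)
  = 4.8786/(10·11.0) + 1/√20012 = 0.044351 + 0.007069 = 0.051420
P80 = (1/0.051420)² = 19.4478² = 378.22 µm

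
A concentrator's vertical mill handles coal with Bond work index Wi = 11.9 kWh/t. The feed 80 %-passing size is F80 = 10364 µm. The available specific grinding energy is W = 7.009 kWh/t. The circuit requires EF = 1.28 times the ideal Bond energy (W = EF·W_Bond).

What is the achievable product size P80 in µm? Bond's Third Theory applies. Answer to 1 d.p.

P80 = 320.7 µm

W_Bond = 10·Wi·(1/√P₈₀ − 1/√F₈₀)
W_Bond = W / EF = 7.009 / 1.28 = 5.4758 kWh/t
⇒ 1/√P80 = W_Bond/(10·Wi) + 1/√F80
  = 5.4758/(10·11.9) + 1/√10364 = 0.046015 + 0.009823 = 0.055838
P80 = (1/0.055838)² = 17.9090² = 320.73 µm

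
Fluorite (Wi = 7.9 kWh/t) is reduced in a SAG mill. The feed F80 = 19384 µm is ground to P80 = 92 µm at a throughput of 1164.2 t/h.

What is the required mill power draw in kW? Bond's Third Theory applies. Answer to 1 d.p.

W = 10 Wi / √P80 − 10 Wi / √F80
W = 10·7.9·(1/√92 − 1/√19384) = 10·7.9·(0.097075) = 7.6689 kWh/t
Mill draw = 7.6689 × 1164.2 = 8928.1 kW

P = 8928.1 kW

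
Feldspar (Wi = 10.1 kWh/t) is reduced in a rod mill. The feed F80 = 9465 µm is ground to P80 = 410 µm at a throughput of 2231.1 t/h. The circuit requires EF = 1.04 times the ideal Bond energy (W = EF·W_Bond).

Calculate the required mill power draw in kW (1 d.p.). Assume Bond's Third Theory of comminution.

P = 9165.1 kW

W = 10·Wi·[P80^(−½) − F80^(−½)]
W = 10·10.1·(1/√410 − 1/√9465) = 10·10.1·(0.039108) = 3.9499 kWh/t
Apply correction: 3.9499 × 1.04 = 4.1079 kWh/t
P_mill = W·ṁ = 4.1079·2231.1 = 9165.1 kW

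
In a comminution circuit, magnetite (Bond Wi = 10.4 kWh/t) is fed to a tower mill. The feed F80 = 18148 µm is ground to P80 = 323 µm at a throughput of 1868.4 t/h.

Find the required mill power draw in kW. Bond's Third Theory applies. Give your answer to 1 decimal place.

W = 10 Wi / √P80 − 10 Wi / √F80
W = 10·10.4·(1/√323 − 1/√18148) = 10·10.4·(0.048218) = 5.0147 kWh/t
Mill draw = 5.0147 × 1868.4 = 9369.5 kW

P = 9369.5 kW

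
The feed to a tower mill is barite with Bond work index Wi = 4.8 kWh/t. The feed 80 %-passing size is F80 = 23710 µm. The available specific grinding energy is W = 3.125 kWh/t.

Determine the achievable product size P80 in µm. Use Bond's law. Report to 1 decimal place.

P80 = 195.1 µm

Bond:  W = 10 Wi (1/√P − 1/√F)
⇒ 1/√P80 = W/(10 Wi) + 1/√F80
  = 3.1250/(10·4.8) + 1/√23710 = 0.065104 + 0.006494 = 0.071598
P80 = (1/0.071598)² = 13.9668² = 195.07 µm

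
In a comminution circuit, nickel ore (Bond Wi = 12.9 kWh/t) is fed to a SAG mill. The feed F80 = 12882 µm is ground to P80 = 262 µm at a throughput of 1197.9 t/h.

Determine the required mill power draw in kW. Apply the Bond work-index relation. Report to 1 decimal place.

P = 8185.3 kW

W = 10 Wi (1/√P80 − 1/√F80)  [Bond]
W = 10·12.9·(1/√262 − 1/√12882) = 10·12.9·(0.052970) = 6.8331 kWh/t
P_mill = W·ṁ = 6.8331·1197.9 = 8185.3 kW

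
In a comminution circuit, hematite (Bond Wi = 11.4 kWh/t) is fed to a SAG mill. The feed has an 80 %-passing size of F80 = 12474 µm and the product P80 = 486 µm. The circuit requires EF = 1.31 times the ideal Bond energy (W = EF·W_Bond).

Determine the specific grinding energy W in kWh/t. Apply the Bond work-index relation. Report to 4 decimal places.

W = 10 Wi (P80^-0.5 − F80^-0.5)
1/√486 = 0.045361;  1/√12474 = 0.008954
W = 10·11.4·(0.045361 − 0.008954) = 4.1504 kWh/t
With EF = 1.31: W = 4.1504·1.31 = 5.4371 kWh/t

W = 5.4371 kWh/t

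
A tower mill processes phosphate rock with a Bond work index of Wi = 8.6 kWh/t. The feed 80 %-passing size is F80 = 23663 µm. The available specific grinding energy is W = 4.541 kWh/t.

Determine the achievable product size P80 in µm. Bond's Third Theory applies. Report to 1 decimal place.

P80 = 284.3 µm

Bond:  W = 10 Wi (1/√P − 1/√F)
P80^(−½) = W/(10 Wi) + F80^(−½)
  = 4.5410/(10·8.6) + 1/√23663 = 0.052802 + 0.006501 = 0.059303
P80 = (1/0.059303)² = 16.8625² = 284.34 µm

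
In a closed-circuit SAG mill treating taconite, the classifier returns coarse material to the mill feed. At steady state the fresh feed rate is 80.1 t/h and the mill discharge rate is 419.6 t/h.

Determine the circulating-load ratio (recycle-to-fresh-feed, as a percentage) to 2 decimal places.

Mill node: discharge = fresh + recycle.
R = M − F = 419.6 − 80.1 = 339.5 t/h
CL = 100·R/F = 100·339.5/80.1 = 423.85 %

CL = 423.85 %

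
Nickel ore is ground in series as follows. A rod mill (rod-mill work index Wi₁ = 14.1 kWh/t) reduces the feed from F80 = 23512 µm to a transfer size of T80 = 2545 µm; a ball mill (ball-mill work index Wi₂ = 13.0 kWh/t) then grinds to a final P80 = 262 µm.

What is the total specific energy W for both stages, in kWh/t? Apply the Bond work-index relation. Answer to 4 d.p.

Bond:  W = 10 Wi (1/√P − 1/√F)
Stage 1 (23512→2545 µm, Wi₁=14.1): W₁ = 10·14.1·(0.019822 − 0.006522) = 1.8754 kWh/t
Stage 2 (2545→262 µm, Wi₂=13.0): W₂ = 10·13.0·(0.061780 − 0.019822) = 5.4545 kWh/t
W = W₁ + W₂ = 1.8754 + 5.4545 = 7.3299 kWh/t

W = 7.3299 kWh/t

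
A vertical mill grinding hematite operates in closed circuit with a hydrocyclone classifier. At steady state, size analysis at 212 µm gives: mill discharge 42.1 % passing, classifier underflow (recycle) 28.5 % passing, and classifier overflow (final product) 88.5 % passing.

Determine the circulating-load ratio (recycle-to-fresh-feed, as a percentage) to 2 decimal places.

CL = 341.18 %

Let r = R/F. Size balance at 212 µm:
d + r·d = r·u + o → r(d−u) = o−d
r = (88.5 − 42.1)/(42.1 − 28.5) = 46.4/13.6 = 3.4118
CL = 100·r = 341.18 %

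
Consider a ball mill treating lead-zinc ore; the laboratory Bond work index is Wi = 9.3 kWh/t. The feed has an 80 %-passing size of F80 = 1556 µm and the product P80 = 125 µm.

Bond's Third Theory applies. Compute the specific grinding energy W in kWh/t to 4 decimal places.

Bond:  W = 10 Wi (1/√P − 1/√F)
1/√125 = 0.089443;  1/√1556 = 0.025351
W = 10·9.3·(0.089443 − 0.025351) = 5.9605 kWh/t

W = 5.9605 kWh/t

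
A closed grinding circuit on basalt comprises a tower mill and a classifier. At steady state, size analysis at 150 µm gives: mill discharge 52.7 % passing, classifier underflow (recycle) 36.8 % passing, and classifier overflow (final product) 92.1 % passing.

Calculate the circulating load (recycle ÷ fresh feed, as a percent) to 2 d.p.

Two-product formula at 150 µm:
d + r·d = r·u + o → r(d−u) = o−d
r = (92.1 − 52.7)/(52.7 − 36.8) = 39.4/15.9 = 2.4780
CL = 100·r = 247.80 %

CL = 247.80 %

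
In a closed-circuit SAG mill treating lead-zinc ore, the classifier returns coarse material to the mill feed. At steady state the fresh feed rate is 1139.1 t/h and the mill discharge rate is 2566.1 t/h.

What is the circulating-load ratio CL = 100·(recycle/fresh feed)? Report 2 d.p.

Discharge = new feed + return, hence
R = M − F = 2566.1 − 1139.1 = 1427.0 t/h
CL = 100·R/F = 100·1427.0/1139.1 = 125.27 %

CL = 125.27 %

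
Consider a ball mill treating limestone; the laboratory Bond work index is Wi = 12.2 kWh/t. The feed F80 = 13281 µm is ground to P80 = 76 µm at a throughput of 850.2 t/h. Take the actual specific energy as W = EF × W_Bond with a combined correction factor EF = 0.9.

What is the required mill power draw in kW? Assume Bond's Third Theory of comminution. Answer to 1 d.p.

W = 10 Wi (P80^-0.5 − F80^-0.5)
W = 10·12.2·(1/√76 − 1/√13281) = 10·12.2·(0.106031) = 12.9357 kWh/t
Corrected W = EF·W_Bond = 0.9·12.9357 = 11.6422 kWh/t
P = W·T = 11.6422·850.2 = 9898.2 kW

P = 9898.2 kW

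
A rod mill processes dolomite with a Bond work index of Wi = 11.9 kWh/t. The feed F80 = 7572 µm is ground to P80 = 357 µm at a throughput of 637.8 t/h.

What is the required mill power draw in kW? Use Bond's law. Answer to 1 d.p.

W = 10·Wi·(P80^(-½) − F80^(-½))
W = 10·11.9·(1/√357 − 1/√7572) = 10·11.9·(0.041434) = 4.9306 kWh/t
P = W·T = 4.9306·637.8 = 3144.7 kW

P = 3144.7 kW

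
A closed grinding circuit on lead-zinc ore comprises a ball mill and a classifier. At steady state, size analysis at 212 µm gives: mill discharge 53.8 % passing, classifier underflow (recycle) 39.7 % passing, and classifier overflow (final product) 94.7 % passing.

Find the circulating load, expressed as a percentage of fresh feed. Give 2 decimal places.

Classifier node, passing 212 µm:
(1+r)d = ru + o → r = (o−d)/(d−u)
r = (94.7 − 53.8)/(53.8 − 39.7) = 40.9/14.1 = 2.9007
CL = 100·r = 290.07 %

CL = 290.07 %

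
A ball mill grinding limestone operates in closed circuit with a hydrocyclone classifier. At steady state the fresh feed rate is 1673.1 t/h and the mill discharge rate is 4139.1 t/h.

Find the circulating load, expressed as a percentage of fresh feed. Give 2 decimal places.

CL = 147.39 %

M = F + R at steady state, so:
R = M − F = 4139.1 − 1673.1 = 2466.0 t/h
CL = 100·R/F = 100·2466.0/1673.1 = 147.39 %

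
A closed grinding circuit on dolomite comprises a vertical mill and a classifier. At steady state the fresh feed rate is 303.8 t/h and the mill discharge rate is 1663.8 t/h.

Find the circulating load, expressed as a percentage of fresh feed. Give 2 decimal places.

M = F + R at steady state, so:
R = M − F = 1663.8 − 303.8 = 1360.0 t/h
CL = 100·R/F = 100·1360.0/303.8 = 447.66 %

CL = 447.66 %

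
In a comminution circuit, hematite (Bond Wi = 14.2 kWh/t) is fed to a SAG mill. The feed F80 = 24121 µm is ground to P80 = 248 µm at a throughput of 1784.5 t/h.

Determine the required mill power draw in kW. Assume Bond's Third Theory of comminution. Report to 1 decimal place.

P = 14459.3 kW

W = 10 Wi (P80^-0.5 − F80^-0.5)
W = 10·14.2·(1/√248 − 1/√24121) = 10·14.2·(0.057061) = 8.1027 kWh/t
P = W·T = 8.1027·1784.5 = 14459.3 kW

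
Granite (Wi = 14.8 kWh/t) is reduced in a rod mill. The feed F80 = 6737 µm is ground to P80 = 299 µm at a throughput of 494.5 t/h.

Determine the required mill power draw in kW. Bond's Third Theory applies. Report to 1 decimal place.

W = 10 Wi / √P80 − 10 Wi / √F80
W = 10·14.8·(1/√299 − 1/√6737) = 10·14.8·(0.045648) = 6.7559 kWh/t
Mill draw = 6.7559 × 494.5 = 3340.8 kW

P = 3340.8 kW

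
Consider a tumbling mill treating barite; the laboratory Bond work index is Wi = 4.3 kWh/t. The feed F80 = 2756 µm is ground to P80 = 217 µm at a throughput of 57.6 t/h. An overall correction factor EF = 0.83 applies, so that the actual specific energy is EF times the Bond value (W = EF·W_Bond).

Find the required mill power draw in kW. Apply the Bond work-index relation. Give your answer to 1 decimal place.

W_Bond = 10·Wi·(1/√P₈₀ − 1/√F₈₀)
W = 10·4.3·(1/√217 − 1/√2756) = 10·4.3·(0.048836) = 2.0999 kWh/t
Apply correction: 2.0999 × 0.83 = 1.7430 kWh/t
P_mill = W·ṁ = 1.7430·57.6 = 100.4 kW

P = 100.4 kW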